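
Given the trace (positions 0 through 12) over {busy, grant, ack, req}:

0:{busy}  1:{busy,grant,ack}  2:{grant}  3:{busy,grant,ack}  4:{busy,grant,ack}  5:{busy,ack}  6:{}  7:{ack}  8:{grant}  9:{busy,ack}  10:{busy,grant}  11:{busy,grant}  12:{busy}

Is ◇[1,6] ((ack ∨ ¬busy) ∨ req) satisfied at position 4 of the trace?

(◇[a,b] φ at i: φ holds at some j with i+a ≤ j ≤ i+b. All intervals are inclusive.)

True

Check ((ack ∨ ¬busy) ∨ req) at each j in [5,10]:
  j=5: true
  j=6: true
  j=7: true
  j=8: true
  j=9: true
  j=10: false
Found at j=5 → formula holds.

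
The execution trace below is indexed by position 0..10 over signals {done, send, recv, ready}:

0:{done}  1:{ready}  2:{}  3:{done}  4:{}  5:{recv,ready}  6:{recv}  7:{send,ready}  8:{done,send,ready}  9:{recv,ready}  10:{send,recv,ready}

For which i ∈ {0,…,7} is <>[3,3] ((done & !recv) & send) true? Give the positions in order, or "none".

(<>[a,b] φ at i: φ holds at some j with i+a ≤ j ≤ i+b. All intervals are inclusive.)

Evaluate at each i in [0,7]:
  i=0: ✗ (none in [3,3])
  i=1: ✗ (none in [4,4])
  i=2: ✗ (none in [5,5])
  i=3: ✗ (none in [6,6])
  i=4: ✗ (none in [7,7])
  i=5: ✓ (witness j=8)
  i=6: ✗ (none in [9,9])
  i=7: ✗ (none in [10,10])

5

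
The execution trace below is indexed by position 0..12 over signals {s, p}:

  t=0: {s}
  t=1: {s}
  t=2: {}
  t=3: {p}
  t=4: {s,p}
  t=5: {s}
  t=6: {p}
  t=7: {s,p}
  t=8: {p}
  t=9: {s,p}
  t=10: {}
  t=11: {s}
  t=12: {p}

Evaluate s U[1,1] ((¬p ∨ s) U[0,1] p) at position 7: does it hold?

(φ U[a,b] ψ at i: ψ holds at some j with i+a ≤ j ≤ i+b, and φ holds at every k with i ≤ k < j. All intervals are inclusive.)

Need some j in [8,8] with ((¬p ∨ s) U[0,1] p), and s at every k in [7,j-1].
  j=8: ((¬p ∨ s) U[0,1] p) holds; s holds at every k in [7,7] → satisfied.

Yes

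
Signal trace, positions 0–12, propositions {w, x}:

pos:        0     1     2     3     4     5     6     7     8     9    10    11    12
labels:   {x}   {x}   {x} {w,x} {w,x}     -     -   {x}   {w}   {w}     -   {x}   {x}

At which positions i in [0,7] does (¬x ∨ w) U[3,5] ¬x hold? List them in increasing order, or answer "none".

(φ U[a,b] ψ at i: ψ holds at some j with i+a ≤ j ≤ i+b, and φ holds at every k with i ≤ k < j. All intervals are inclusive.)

3

Evaluate at each i in [0,7]:
  i=0: ✗ (lhs fails at k=0 before rhs at j=5)
  i=1: ✗ (lhs fails at k=1 before rhs at j=5)
  i=2: ✗ (lhs fails at k=2 before rhs at j=5)
  i=3: ✓ (rhs at j=6; lhs holds on [3,5])
  i=4: ✗ (lhs fails at k=7 before rhs at j=8)
  i=5: ✗ (lhs fails at k=7 before rhs at j=8)
  i=6: ✗ (lhs fails at k=7 before rhs at j=9)
  i=7: ✗ (lhs fails at k=7 before rhs at j=10)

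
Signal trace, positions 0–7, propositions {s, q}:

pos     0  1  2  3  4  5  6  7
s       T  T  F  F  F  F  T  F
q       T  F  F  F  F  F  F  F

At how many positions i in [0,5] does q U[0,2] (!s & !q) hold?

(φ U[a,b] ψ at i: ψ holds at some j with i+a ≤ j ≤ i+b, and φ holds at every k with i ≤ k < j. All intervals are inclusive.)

Evaluate at each i in [0,5]:
  i=0: ✗ (lhs fails at k=1 before rhs at j=2)
  i=1: ✗ (lhs fails at k=1 before rhs at j=2)
  i=2: ✓ (rhs at j=2)
  i=3: ✓ (rhs at j=3)
  i=4: ✓ (rhs at j=4)
  i=5: ✓ (rhs at j=5)
Positions where it holds: {2, 3, 4, 5} → 4.

4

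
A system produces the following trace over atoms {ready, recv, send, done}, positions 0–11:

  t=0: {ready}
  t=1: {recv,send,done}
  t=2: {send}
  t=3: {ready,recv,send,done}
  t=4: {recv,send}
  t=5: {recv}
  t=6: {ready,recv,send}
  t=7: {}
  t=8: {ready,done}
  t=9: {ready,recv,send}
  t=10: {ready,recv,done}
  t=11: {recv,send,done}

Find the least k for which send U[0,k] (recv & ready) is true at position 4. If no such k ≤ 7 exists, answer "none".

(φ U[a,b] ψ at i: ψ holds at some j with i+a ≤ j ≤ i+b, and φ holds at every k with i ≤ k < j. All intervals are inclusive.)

Need earliest j ≥ 4 with (recv & ready), and send at every k in [4,j-1].
  j=4: rhs fails.
  j=5: rhs fails.
  j=6: rhs holds but lhs fails at k=5.
  j=7: rhs fails.
  j=8: rhs fails.
  j=9: rhs holds but lhs fails at k=5.
  j=10: rhs holds but lhs fails at k=5.
  j=11: rhs fails.
No witness within the range → none.

none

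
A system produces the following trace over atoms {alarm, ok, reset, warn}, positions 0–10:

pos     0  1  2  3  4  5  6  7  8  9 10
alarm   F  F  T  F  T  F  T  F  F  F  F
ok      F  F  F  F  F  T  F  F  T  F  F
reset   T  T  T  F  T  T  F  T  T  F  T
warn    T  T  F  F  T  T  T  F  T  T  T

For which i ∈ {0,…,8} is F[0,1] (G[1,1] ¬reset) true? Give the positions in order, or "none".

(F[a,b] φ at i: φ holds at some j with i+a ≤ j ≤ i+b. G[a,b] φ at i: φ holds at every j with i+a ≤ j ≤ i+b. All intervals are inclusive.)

Evaluate at each i in [0,8]:
  i=0: ✗ (none in [0,1])
  i=1: ✓ (witness j=2)
  i=2: ✓ (witness j=2)
  i=3: ✗ (none in [3,4])
  i=4: ✓ (witness j=5)
  i=5: ✓ (witness j=5)
  i=6: ✗ (none in [6,7])
  i=7: ✓ (witness j=8)
  i=8: ✓ (witness j=8)

1, 2, 4, 5, 7, 8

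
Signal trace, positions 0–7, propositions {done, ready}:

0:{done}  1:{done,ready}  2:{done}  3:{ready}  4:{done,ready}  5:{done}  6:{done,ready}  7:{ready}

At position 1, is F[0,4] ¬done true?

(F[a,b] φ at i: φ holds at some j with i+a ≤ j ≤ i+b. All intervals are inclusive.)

Check ¬done at each j in [1,5]:
  j=1: false
  j=2: false
  j=3: true
  j=4: false
  j=5: false
Found at j=3 → formula holds.

Yes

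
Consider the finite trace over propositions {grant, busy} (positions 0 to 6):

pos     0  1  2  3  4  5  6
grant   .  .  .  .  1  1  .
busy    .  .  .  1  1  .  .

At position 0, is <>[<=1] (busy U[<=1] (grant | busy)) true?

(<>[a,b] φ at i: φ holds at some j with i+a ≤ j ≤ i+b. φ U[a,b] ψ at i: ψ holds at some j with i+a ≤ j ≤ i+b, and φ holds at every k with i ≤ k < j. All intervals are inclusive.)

Check (busy U[<=1] (grant | busy)) at each j in [0,1]:
  j=0: fails
  j=1: fails
No position in the window satisfies it → formula fails.

False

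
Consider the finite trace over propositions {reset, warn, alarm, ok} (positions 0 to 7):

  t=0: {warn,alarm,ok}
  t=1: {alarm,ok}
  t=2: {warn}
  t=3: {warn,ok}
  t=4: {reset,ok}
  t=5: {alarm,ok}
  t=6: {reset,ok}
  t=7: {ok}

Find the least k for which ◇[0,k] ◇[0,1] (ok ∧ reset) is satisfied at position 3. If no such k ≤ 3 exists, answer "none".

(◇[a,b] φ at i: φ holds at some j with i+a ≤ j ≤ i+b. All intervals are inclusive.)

Scan j = 3,4,… for ◇[0,1] (ok ∧ reset):
  j=3: holds
First hit at j=3, so smallest k = 3-3 = 0.

0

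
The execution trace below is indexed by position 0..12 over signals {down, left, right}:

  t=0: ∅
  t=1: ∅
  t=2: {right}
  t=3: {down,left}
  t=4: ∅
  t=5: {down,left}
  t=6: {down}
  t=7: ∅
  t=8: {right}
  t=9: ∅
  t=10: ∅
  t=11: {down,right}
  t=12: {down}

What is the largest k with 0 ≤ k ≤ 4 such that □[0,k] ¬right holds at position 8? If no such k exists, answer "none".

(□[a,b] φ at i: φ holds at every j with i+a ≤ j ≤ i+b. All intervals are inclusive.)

none

¬right must hold from j=8 onward; find where it first fails.
  j=8: fails → no k works.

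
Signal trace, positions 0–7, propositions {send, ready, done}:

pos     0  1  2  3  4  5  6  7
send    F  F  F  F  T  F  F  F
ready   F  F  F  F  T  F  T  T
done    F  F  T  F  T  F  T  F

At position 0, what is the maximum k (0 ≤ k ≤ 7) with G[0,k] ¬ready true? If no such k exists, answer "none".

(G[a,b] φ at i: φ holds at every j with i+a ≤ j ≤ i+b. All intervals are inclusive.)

3

¬ready must hold from j=0 onward; find where it first fails.
  j=0: holds
  j=1: holds
  j=2: holds
  j=3: holds
  j=4: fails
Holds on [0,3], so largest k = 3.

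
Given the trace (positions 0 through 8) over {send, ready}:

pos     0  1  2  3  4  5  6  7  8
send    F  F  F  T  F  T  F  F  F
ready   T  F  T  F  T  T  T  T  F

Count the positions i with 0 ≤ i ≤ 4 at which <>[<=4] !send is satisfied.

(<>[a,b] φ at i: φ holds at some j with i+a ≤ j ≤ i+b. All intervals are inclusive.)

5

Evaluate at each i in [0,4]:
  i=0: ✓ (witness j=0)
  i=1: ✓ (witness j=1)
  i=2: ✓ (witness j=2)
  i=3: ✓ (witness j=4)
  i=4: ✓ (witness j=4)
Positions where it holds: {0, 1, 2, 3, 4} → 5.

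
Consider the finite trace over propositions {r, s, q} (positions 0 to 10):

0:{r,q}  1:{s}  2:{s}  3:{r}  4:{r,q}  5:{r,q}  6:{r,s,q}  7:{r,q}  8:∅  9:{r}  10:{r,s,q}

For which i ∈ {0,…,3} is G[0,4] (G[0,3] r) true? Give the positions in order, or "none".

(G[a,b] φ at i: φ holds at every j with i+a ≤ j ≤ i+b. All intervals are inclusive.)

Evaluate at each i in [0,3]:
  i=0: ✗ (fails at j=0)
  i=1: ✗ (fails at j=1)
  i=2: ✗ (fails at j=2)
  i=3: ✗ (fails at j=5)

none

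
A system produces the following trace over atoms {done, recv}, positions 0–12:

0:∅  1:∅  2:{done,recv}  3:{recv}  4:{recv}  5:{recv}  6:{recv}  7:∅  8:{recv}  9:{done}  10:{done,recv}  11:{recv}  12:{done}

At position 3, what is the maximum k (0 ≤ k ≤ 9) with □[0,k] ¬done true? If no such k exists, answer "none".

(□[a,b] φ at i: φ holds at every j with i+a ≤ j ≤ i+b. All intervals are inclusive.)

5

¬done must hold from j=3 onward; find where it first fails.
  j=3: holds
  j=4: holds
  j=5: holds
  j=6: holds
  j=7: holds
  j=8: holds
  j=9: fails
Holds on [3,8], so largest k = 5.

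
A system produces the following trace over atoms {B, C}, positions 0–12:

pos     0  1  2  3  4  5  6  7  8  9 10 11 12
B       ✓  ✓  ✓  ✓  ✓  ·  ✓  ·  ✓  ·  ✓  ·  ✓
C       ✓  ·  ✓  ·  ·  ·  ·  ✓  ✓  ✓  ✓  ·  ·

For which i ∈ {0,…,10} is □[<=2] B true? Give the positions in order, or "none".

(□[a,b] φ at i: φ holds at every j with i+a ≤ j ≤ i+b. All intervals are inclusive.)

Evaluate at each i in [0,10]:
  i=0: ✓ (all of [0,2])
  i=1: ✓ (all of [1,3])
  i=2: ✓ (all of [2,4])
  i=3: ✗ (fails at j=5)
  i=4: ✗ (fails at j=5)
  i=5: ✗ (fails at j=5)
  i=6: ✗ (fails at j=7)
  i=7: ✗ (fails at j=7)
  i=8: ✗ (fails at j=9)
  i=9: ✗ (fails at j=9)
  i=10: ✗ (fails at j=11)

0, 1, 2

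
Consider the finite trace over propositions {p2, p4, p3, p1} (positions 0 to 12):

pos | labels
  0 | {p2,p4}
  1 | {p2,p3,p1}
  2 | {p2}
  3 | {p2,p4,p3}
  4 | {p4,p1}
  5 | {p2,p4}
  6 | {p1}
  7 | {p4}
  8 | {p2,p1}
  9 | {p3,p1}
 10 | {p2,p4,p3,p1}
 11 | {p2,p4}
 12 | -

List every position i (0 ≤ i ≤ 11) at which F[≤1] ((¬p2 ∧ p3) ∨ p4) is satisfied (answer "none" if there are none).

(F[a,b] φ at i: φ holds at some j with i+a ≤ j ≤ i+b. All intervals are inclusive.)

0, 2, 3, 4, 5, 6, 7, 8, 9, 10, 11

Evaluate at each i in [0,11]:
  i=0: ✓ (witness j=0)
  i=1: ✗ (none in [1,2])
  i=2: ✓ (witness j=3)
  i=3: ✓ (witness j=3)
  i=4: ✓ (witness j=4)
  i=5: ✓ (witness j=5)
  i=6: ✓ (witness j=7)
  i=7: ✓ (witness j=7)
  i=8: ✓ (witness j=9)
  i=9: ✓ (witness j=9)
  i=10: ✓ (witness j=10)
  i=11: ✓ (witness j=11)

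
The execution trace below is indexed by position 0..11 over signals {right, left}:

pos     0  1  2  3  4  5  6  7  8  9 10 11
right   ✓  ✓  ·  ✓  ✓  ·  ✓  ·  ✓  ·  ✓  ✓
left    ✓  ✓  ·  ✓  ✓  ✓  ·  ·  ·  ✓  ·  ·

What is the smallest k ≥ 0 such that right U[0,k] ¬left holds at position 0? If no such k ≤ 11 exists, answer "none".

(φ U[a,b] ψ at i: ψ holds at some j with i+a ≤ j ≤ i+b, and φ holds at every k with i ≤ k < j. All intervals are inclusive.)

Need earliest j ≥ 0 with ¬left, and right at every k in [0,j-1].
  j=0: rhs fails.
  j=1: rhs fails.
  j=2: rhs holds; lhs holds on [0,1]. k = 2.

2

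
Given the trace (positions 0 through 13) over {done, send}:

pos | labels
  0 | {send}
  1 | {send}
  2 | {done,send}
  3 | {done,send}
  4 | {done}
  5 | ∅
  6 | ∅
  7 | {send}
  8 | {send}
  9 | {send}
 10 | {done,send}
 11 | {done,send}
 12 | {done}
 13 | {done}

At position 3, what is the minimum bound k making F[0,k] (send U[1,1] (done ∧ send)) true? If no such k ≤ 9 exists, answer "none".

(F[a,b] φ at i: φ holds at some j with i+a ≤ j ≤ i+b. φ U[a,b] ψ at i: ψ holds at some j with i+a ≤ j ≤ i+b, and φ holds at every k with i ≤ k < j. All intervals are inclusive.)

6

Scan j = 3,4,… for (send U[1,1] (done ∧ send)):
  j=3: fails
  j=4: fails
  j=5: fails
  j=6: fails
  j=7: fails
  j=8: fails
  j=9: holds
First hit at j=9, so smallest k = 9-3 = 6.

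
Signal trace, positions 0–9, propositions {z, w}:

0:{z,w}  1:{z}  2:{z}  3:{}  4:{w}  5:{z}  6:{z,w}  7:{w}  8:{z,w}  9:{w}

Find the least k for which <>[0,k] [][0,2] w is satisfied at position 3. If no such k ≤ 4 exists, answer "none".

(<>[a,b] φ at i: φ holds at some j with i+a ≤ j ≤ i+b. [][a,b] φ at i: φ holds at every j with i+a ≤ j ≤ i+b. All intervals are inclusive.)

Scan j = 3,4,… for [][0,2] w:
  j=3: fails
  j=4: fails
  j=5: fails
  j=6: holds
First hit at j=6, so smallest k = 6-3 = 3.

3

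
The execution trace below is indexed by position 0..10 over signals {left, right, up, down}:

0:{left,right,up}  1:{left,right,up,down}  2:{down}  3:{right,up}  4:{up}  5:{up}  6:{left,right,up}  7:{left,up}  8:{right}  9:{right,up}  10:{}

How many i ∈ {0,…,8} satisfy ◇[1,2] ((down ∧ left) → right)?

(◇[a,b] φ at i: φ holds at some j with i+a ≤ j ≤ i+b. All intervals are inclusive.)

9

Evaluate at each i in [0,8]:
  i=0: ✓ (witness j=1)
  i=1: ✓ (witness j=2)
  i=2: ✓ (witness j=3)
  i=3: ✓ (witness j=4)
  i=4: ✓ (witness j=5)
  i=5: ✓ (witness j=6)
  i=6: ✓ (witness j=7)
  i=7: ✓ (witness j=8)
  i=8: ✓ (witness j=9)
Positions where it holds: {0, 1, 2, 3, 4, 5, 6, 7, 8} → 9.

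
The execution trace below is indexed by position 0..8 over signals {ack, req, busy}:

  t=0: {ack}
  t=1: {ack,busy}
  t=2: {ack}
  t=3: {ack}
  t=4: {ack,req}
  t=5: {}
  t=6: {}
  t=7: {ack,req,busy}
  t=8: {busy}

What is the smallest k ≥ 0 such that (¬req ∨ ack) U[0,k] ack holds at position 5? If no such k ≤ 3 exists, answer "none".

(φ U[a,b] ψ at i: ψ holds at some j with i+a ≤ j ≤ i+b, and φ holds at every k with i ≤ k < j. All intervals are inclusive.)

Need earliest j ≥ 5 with ack, and (¬req ∨ ack) at every k in [5,j-1].
  j=5: rhs fails.
  j=6: rhs fails.
  j=7: rhs holds; lhs holds on [5,6]. k = 2.

2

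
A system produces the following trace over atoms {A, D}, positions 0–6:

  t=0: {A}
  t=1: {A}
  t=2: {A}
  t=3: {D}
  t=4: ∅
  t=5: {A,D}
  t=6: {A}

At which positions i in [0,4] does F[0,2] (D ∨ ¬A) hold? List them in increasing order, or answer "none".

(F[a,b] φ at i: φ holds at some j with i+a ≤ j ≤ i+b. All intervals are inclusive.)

1, 2, 3, 4

Evaluate at each i in [0,4]:
  i=0: ✗ (none in [0,2])
  i=1: ✓ (witness j=3)
  i=2: ✓ (witness j=3)
  i=3: ✓ (witness j=3)
  i=4: ✓ (witness j=4)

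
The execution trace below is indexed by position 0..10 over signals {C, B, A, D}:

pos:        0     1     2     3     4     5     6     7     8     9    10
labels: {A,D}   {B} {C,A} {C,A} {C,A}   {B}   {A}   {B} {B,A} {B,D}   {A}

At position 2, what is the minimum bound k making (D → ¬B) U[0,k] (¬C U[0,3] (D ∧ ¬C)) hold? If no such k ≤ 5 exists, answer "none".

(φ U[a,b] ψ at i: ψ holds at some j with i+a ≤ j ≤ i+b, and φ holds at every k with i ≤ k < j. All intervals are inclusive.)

4

Need earliest j ≥ 2 with (¬C U[0,3] (D ∧ ¬C)), and (D → ¬B) at every k in [2,j-1].
  j=2: rhs fails.
  j=3: rhs fails.
  j=4: rhs fails.
  j=5: rhs fails.
  j=6: rhs holds; lhs holds on [2,5]. k = 4.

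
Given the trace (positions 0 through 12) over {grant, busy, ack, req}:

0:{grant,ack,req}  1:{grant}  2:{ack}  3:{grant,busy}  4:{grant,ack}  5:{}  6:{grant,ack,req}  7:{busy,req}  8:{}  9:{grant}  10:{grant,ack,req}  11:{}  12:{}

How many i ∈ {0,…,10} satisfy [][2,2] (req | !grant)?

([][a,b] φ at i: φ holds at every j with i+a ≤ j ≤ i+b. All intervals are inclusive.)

Evaluate at each i in [0,10]:
  i=0: ✓ (all of [2,2])
  i=1: ✗ (fails at j=3)
  i=2: ✗ (fails at j=4)
  i=3: ✓ (all of [5,5])
  i=4: ✓ (all of [6,6])
  i=5: ✓ (all of [7,7])
  i=6: ✓ (all of [8,8])
  i=7: ✗ (fails at j=9)
  i=8: ✓ (all of [10,10])
  i=9: ✓ (all of [11,11])
  i=10: ✓ (all of [12,12])
Positions where it holds: {0, 3, 4, 5, 6, 8, 9, 10} → 8.

8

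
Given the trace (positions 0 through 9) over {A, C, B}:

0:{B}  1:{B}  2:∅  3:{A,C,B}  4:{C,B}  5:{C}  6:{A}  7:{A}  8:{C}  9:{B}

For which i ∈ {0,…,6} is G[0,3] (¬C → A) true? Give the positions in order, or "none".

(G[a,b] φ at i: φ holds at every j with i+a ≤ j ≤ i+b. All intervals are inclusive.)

3, 4, 5

Evaluate at each i in [0,6]:
  i=0: ✗ (fails at j=0)
  i=1: ✗ (fails at j=1)
  i=2: ✗ (fails at j=2)
  i=3: ✓ (all of [3,6])
  i=4: ✓ (all of [4,7])
  i=5: ✓ (all of [5,8])
  i=6: ✗ (fails at j=9)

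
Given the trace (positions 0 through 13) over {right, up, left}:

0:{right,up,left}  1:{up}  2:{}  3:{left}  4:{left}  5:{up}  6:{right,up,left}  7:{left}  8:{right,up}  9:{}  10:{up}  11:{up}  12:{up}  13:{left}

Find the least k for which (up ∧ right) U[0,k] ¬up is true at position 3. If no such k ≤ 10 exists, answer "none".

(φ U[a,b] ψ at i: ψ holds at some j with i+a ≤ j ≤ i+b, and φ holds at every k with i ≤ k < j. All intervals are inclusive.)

0

Need earliest j ≥ 3 with ¬up, and (up ∧ right) at every k in [3,j-1].
  j=3: rhs holds (empty prefix). k = 0.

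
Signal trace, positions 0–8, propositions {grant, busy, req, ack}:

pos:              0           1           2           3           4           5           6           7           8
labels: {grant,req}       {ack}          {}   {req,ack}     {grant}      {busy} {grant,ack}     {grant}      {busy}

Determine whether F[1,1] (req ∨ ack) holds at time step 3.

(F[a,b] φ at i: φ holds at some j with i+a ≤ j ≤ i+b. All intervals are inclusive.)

Check (req ∨ ack) at each j in [4,4]:
  j=4: false
No position in the window satisfies it → formula fails.

No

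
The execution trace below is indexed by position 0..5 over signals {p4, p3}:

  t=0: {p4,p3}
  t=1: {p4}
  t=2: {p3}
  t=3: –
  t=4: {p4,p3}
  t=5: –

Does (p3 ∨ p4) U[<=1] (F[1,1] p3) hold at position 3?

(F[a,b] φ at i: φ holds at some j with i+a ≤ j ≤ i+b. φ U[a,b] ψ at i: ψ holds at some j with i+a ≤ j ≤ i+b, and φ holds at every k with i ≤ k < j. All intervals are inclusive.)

Yes

Need some j in [3,4] with F[1,1] p3, and (p3 ∨ p4) at every k in [3,j-1].
  j=3: F[1,1] p3 holds; no prefix to check → satisfied.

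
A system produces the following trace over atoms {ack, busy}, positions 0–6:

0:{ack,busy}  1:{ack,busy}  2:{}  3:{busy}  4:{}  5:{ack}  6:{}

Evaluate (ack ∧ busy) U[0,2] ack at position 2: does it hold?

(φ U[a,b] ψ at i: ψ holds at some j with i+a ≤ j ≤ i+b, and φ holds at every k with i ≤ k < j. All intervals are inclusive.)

Need some j in [2,4] with ack, and (ack ∧ busy) at every k in [2,j-1].
  j=2: ack false.
  j=3: ack false.
  j=4: ack false.
No j in the window works → until fails.

False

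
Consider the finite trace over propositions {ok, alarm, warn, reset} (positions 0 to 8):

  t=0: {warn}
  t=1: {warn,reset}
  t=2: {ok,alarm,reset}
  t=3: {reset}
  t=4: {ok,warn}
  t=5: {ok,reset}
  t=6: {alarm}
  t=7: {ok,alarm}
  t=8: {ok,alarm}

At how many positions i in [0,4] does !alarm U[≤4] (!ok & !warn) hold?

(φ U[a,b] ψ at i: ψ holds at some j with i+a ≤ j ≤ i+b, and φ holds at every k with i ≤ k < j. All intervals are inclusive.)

2

Evaluate at each i in [0,4]:
  i=0: ✗ (lhs fails at k=2 before rhs at j=3)
  i=1: ✗ (lhs fails at k=2 before rhs at j=3)
  i=2: ✗ (lhs fails at k=2 before rhs at j=3)
  i=3: ✓ (rhs at j=3)
  i=4: ✓ (rhs at j=6; lhs holds on [4,5])
Positions where it holds: {3, 4} → 2.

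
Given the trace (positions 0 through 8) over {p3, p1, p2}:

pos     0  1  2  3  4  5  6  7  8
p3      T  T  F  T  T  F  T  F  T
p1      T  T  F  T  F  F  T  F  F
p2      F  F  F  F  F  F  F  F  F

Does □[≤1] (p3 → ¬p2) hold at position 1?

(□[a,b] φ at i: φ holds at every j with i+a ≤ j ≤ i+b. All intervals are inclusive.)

Check (p3 → ¬p2) at every j in [1,2]:
  j=1: antecedent true; consequent true → ✓
  j=2: antecedent false → ✓
All positions satisfy it → formula holds.

Yes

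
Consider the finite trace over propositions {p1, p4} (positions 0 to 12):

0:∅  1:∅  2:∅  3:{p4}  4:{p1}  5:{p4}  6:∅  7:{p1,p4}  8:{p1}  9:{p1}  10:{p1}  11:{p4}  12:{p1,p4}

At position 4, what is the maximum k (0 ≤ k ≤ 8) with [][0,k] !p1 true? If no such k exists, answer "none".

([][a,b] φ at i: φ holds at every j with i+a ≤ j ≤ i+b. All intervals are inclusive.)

none

!p1 must hold from j=4 onward; find where it first fails.
  j=4: fails → no k works.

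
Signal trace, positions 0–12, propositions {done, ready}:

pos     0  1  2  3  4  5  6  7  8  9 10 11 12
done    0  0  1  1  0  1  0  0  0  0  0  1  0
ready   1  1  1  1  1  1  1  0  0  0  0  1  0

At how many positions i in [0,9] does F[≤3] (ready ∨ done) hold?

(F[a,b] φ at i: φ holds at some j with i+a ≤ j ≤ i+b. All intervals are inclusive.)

9

Evaluate at each i in [0,9]:
  i=0: ✓ (witness j=0)
  i=1: ✓ (witness j=1)
  i=2: ✓ (witness j=2)
  i=3: ✓ (witness j=3)
  i=4: ✓ (witness j=4)
  i=5: ✓ (witness j=5)
  i=6: ✓ (witness j=6)
  i=7: ✗ (none in [7,10])
  i=8: ✓ (witness j=11)
  i=9: ✓ (witness j=11)
Positions where it holds: {0, 1, 2, 3, 4, 5, 6, 8, 9} → 9.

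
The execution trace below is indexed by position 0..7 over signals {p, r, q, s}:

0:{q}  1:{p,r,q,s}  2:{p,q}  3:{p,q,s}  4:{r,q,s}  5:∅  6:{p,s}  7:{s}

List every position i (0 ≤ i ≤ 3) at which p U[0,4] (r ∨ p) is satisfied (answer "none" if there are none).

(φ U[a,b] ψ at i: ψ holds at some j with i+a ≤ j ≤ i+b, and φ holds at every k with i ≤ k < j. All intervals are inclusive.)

Evaluate at each i in [0,3]:
  i=0: ✗ (lhs fails at k=0 before rhs at j=1)
  i=1: ✓ (rhs at j=1)
  i=2: ✓ (rhs at j=2)
  i=3: ✓ (rhs at j=3)

1, 2, 3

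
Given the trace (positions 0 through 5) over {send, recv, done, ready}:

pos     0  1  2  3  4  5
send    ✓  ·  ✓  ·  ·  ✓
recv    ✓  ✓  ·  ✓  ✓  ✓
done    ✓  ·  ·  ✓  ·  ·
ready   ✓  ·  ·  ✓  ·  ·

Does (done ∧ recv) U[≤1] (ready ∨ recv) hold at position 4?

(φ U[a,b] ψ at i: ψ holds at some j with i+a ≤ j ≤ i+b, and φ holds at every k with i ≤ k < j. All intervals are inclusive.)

True

Need some j in [4,5] with (ready ∨ recv), and (done ∧ recv) at every k in [4,j-1].
  j=4: (ready ∨ recv) holds; no prefix to check → satisfied.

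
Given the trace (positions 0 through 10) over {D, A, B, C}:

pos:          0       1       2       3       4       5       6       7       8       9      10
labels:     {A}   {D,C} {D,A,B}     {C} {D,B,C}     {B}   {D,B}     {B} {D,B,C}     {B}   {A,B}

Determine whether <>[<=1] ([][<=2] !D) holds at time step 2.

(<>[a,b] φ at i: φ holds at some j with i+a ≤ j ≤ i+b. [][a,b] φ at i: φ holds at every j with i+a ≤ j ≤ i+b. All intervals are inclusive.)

False

Check [][<=2] !D at each j in [2,3]:
  j=2: fails at 2
  j=3: fails at 4
No position in the window satisfies it → formula fails.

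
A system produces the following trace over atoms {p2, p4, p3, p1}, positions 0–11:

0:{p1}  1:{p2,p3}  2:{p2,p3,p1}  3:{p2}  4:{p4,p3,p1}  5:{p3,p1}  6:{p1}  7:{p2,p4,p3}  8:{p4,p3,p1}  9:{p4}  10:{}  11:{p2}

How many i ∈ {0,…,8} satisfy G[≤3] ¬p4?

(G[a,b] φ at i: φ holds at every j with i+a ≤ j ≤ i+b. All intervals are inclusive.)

Evaluate at each i in [0,8]:
  i=0: ✓ (all of [0,3])
  i=1: ✗ (fails at j=4)
  i=2: ✗ (fails at j=4)
  i=3: ✗ (fails at j=4)
  i=4: ✗ (fails at j=4)
  i=5: ✗ (fails at j=7)
  i=6: ✗ (fails at j=7)
  i=7: ✗ (fails at j=7)
  i=8: ✗ (fails at j=8)
Positions where it holds: {0} → 1.

1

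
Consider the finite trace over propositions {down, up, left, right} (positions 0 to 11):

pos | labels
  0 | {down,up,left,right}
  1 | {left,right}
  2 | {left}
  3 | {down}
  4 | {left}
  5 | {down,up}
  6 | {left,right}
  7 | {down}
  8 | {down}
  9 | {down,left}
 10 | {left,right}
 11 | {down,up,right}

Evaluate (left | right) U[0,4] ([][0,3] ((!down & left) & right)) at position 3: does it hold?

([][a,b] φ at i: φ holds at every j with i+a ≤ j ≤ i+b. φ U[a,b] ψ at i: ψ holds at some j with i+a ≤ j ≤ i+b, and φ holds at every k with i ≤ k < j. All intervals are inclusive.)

Need some j in [3,7] with [][0,3] ((!down & left) & right), and (left | right) at every k in [3,j-1].
  j=3: [][0,3] ((!down & left) & right) — fails at 3.
  j=4: [][0,3] ((!down & left) & right) — fails at 4.
  j=5: [][0,3] ((!down & left) & right) — fails at 5.
  j=6: [][0,3] ((!down & left) & right) — fails at 7.
  j=7: [][0,3] ((!down & left) & right) — fails at 7.
No j in the window works → until fails.

Does not hold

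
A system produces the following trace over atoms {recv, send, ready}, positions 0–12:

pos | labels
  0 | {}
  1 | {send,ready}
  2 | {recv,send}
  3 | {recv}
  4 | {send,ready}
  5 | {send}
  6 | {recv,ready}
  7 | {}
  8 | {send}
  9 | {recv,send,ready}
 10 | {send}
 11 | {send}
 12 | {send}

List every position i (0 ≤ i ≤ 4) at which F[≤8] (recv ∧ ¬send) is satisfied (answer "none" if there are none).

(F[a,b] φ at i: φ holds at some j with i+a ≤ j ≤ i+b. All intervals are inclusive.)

0, 1, 2, 3, 4

Evaluate at each i in [0,4]:
  i=0: ✓ (witness j=3)
  i=1: ✓ (witness j=3)
  i=2: ✓ (witness j=3)
  i=3: ✓ (witness j=3)
  i=4: ✓ (witness j=6)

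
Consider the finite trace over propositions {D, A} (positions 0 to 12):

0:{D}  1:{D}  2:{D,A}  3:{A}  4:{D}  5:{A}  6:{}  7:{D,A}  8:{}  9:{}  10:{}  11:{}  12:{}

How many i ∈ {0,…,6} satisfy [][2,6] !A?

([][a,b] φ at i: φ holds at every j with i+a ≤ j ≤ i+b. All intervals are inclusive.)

Evaluate at each i in [0,6]:
  i=0: ✗ (fails at j=2)
  i=1: ✗ (fails at j=3)
  i=2: ✗ (fails at j=5)
  i=3: ✗ (fails at j=5)
  i=4: ✗ (fails at j=7)
  i=5: ✗ (fails at j=7)
  i=6: ✓ (all of [8,12])
Positions where it holds: {6} → 1.

1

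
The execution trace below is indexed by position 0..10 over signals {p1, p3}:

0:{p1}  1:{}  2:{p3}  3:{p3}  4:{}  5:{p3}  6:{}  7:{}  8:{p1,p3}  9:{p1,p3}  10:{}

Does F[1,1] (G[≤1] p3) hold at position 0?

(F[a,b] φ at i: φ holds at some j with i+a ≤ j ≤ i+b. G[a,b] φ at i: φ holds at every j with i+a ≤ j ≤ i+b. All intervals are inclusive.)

Check G[≤1] p3 at each j in [1,1]:
  j=1: fails at 1
No position in the window satisfies it → formula fails.

No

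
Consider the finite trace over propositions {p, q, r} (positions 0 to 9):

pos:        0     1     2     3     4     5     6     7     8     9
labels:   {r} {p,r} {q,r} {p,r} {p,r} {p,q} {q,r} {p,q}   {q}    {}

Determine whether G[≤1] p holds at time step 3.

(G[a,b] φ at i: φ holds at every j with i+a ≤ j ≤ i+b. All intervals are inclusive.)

Check p at every j in [3,4]:
  j=3: true
  j=4: true
All positions satisfy it → formula holds.

True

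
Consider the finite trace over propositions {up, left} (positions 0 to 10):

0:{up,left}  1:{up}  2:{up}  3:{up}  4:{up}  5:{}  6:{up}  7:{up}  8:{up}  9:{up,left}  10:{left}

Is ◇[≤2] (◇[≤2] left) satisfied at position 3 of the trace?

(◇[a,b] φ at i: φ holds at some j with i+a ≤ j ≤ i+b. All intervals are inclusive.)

Check ◇[≤2] left at each j in [3,5]:
  j=3: fails (none in [3,5])
  j=4: fails (none in [4,6])
  j=5: fails (none in [5,7])
No position in the window satisfies it → formula fails.

No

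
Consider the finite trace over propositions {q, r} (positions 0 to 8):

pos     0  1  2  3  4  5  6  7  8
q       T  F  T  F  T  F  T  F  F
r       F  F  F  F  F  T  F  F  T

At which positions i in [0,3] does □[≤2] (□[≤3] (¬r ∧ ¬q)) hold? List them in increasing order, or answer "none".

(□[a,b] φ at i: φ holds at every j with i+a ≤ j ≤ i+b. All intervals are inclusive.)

Evaluate at each i in [0,3]:
  i=0: ✗ (fails at j=0)
  i=1: ✗ (fails at j=1)
  i=2: ✗ (fails at j=2)
  i=3: ✗ (fails at j=3)

none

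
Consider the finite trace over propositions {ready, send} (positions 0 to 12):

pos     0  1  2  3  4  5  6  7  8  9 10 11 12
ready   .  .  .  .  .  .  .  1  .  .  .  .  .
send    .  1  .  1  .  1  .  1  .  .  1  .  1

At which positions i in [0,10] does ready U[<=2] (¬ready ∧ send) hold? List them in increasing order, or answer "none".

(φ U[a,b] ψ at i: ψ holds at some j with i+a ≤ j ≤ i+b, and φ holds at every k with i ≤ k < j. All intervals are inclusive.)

Evaluate at each i in [0,10]:
  i=0: ✗ (lhs fails at k=0 before rhs at j=1)
  i=1: ✓ (rhs at j=1)
  i=2: ✗ (lhs fails at k=2 before rhs at j=3)
  i=3: ✓ (rhs at j=3)
  i=4: ✗ (lhs fails at k=4 before rhs at j=5)
  i=5: ✓ (rhs at j=5)
  i=6: ✗ (no rhs in [6,8])
  i=7: ✗ (no rhs in [7,9])
  i=8: ✗ (lhs fails at k=8 before rhs at j=10)
  i=9: ✗ (lhs fails at k=9 before rhs at j=10)
  i=10: ✓ (rhs at j=10)

1, 3, 5, 10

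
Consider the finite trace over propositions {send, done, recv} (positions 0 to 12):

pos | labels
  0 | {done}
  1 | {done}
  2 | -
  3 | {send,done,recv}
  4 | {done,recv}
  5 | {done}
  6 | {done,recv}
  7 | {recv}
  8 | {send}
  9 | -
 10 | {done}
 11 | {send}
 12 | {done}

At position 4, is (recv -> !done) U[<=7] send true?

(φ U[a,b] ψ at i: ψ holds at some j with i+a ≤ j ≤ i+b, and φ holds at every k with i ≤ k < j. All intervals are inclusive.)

Need some j in [4,11] with send, and (recv -> !done) at every k in [4,j-1].
  j=4: send false.
  j=5: send false.
  j=6: send false.
  j=7: send false.
  j=8: send holds, but (recv -> !done) fails at k=4 → not this j.
  j=9: send false.
  j=10: send false.
  j=11: send holds, but (recv -> !done) fails at k=4 → not this j.
No j in the window works → until fails.

No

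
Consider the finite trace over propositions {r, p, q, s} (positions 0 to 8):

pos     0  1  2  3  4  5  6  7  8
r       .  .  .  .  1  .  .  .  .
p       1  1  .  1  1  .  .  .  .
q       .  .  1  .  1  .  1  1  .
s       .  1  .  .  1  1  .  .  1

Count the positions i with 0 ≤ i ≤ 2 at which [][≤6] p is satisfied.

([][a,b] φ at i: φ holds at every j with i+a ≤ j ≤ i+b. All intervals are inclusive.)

Evaluate at each i in [0,2]:
  i=0: ✗ (fails at j=2)
  i=1: ✗ (fails at j=2)
  i=2: ✗ (fails at j=2)
Positions where it holds: {} → 0.

0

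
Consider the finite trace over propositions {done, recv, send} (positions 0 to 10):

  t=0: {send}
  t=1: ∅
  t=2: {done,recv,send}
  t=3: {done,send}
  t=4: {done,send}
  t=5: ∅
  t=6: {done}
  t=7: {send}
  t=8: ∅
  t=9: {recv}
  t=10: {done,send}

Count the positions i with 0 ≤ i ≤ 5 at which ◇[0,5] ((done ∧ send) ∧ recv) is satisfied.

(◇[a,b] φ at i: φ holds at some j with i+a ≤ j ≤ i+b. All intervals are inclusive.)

Evaluate at each i in [0,5]:
  i=0: ✓ (witness j=2)
  i=1: ✓ (witness j=2)
  i=2: ✓ (witness j=2)
  i=3: ✗ (none in [3,8])
  i=4: ✗ (none in [4,9])
  i=5: ✗ (none in [5,10])
Positions where it holds: {0, 1, 2} → 3.

3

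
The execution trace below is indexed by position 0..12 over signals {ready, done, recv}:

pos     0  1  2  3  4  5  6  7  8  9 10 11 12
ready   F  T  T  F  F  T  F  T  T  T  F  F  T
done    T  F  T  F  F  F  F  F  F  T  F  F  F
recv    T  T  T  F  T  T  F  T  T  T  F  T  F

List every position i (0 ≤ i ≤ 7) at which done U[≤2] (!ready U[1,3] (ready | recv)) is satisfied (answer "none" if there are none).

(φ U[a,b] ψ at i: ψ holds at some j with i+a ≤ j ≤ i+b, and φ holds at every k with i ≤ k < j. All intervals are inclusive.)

Evaluate at each i in [0,7]:
  i=0: ✓ (rhs at j=0)
  i=1: ✗ (lhs fails at k=1 before rhs at j=3)
  i=2: ✓ (rhs at j=3; lhs holds on [2,2])
  i=3: ✓ (rhs at j=3)
  i=4: ✓ (rhs at j=4)
  i=5: ✗ (lhs fails at k=5 before rhs at j=6)
  i=6: ✓ (rhs at j=6)
  i=7: ✗ (no rhs in [7,9])

0, 2, 3, 4, 6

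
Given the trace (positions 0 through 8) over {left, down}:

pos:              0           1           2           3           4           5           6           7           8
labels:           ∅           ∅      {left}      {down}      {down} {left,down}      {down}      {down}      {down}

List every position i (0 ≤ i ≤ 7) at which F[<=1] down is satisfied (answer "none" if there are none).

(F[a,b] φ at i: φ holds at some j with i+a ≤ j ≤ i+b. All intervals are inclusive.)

Evaluate at each i in [0,7]:
  i=0: ✗ (none in [0,1])
  i=1: ✗ (none in [1,2])
  i=2: ✓ (witness j=3)
  i=3: ✓ (witness j=3)
  i=4: ✓ (witness j=4)
  i=5: ✓ (witness j=5)
  i=6: ✓ (witness j=6)
  i=7: ✓ (witness j=7)

2, 3, 4, 5, 6, 7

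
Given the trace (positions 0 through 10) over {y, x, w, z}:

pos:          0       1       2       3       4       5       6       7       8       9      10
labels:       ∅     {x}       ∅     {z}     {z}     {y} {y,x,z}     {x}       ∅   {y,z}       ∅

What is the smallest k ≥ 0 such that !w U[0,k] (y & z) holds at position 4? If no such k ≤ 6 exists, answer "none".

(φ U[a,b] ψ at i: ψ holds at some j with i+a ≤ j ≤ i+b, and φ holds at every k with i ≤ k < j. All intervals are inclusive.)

Need earliest j ≥ 4 with (y & z), and !w at every k in [4,j-1].
  j=4: rhs fails.
  j=5: rhs fails.
  j=6: rhs holds; lhs holds on [4,5]. k = 2.

2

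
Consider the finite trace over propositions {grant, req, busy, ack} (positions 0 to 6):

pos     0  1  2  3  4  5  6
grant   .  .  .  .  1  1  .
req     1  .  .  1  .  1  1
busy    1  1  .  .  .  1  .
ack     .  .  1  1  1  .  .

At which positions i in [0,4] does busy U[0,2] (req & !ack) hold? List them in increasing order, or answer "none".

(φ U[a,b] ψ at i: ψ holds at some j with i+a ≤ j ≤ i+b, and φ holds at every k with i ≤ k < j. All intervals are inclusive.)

0

Evaluate at each i in [0,4]:
  i=0: ✓ (rhs at j=0)
  i=1: ✗ (no rhs in [1,3])
  i=2: ✗ (no rhs in [2,4])
  i=3: ✗ (lhs fails at k=3 before rhs at j=5)
  i=4: ✗ (lhs fails at k=4 before rhs at j=5)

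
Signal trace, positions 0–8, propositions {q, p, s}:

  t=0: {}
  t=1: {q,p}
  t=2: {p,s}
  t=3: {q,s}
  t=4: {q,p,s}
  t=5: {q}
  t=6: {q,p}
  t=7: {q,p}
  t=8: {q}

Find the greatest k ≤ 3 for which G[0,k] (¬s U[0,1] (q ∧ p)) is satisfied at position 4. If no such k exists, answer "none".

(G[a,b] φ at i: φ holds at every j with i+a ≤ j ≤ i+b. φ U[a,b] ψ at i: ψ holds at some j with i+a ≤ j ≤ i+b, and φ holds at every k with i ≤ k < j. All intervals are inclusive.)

3

(¬s U[0,1] (q ∧ p)) must hold from j=4 onward; find where it first fails.
  j=4: holds
  j=5: holds
  j=6: holds
  j=7: holds
Holds through j=7; largest k = 3.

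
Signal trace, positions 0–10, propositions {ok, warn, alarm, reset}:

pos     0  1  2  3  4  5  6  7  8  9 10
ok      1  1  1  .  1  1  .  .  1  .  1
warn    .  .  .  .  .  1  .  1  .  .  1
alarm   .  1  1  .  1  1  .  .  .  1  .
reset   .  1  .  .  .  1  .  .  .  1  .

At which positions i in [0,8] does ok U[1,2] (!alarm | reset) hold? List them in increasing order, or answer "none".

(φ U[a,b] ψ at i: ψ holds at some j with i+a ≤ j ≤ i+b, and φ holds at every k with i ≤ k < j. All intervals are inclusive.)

0, 1, 2, 4, 5, 8

Evaluate at each i in [0,8]:
  i=0: ✓ (rhs at j=1; lhs holds on [0,0])
  i=1: ✓ (rhs at j=3; lhs holds on [1,2])
  i=2: ✓ (rhs at j=3; lhs holds on [2,2])
  i=3: ✗ (lhs fails at k=3 before rhs at j=5)
  i=4: ✓ (rhs at j=5; lhs holds on [4,4])
  i=5: ✓ (rhs at j=6; lhs holds on [5,5])
  i=6: ✗ (lhs fails at k=6 before rhs at j=7)
  i=7: ✗ (lhs fails at k=7 before rhs at j=8)
  i=8: ✓ (rhs at j=9; lhs holds on [8,8])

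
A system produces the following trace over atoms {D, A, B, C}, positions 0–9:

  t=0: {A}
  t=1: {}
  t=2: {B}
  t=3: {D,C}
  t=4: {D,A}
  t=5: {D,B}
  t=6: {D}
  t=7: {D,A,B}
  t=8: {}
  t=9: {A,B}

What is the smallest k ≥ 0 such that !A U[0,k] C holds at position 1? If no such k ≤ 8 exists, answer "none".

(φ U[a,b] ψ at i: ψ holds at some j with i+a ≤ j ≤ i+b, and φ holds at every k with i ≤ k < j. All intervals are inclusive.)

Need earliest j ≥ 1 with C, and !A at every k in [1,j-1].
  j=1: rhs fails.
  j=2: rhs fails.
  j=3: rhs holds; lhs holds on [1,2]. k = 2.

2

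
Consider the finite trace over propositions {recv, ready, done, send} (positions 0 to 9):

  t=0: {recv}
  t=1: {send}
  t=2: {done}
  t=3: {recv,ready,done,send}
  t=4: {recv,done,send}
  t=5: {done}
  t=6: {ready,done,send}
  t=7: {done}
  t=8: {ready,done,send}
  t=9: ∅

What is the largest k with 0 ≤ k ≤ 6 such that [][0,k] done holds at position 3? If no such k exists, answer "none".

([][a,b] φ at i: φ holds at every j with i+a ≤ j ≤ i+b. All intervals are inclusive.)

done must hold from j=3 onward; find where it first fails.
  j=3: holds
  j=4: holds
  j=5: holds
  j=6: holds
  j=7: holds
  j=8: holds
  j=9: fails
Holds on [3,8], so largest k = 5.

5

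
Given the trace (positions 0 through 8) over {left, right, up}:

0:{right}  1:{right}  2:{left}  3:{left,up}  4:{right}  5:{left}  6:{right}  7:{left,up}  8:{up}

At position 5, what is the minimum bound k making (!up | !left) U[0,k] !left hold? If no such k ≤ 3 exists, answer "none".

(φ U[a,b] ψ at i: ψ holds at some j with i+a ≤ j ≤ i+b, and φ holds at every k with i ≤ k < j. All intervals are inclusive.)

1

Need earliest j ≥ 5 with !left, and (!up | !left) at every k in [5,j-1].
  j=5: rhs fails.
  j=6: rhs holds; lhs holds on [5,5]. k = 1.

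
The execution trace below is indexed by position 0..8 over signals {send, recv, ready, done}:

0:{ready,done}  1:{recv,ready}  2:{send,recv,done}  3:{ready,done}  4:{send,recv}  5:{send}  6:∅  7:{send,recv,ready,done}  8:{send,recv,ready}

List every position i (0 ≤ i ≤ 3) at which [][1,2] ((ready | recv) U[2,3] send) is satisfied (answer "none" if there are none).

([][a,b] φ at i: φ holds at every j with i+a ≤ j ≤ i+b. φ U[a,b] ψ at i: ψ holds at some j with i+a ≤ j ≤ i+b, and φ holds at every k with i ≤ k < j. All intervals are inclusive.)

0, 1

Evaluate at each i in [0,3]:
  i=0: ✓ (all of [1,2])
  i=1: ✓ (all of [2,3])
  i=2: ✗ (fails at j=4)
  i=3: ✗ (fails at j=4)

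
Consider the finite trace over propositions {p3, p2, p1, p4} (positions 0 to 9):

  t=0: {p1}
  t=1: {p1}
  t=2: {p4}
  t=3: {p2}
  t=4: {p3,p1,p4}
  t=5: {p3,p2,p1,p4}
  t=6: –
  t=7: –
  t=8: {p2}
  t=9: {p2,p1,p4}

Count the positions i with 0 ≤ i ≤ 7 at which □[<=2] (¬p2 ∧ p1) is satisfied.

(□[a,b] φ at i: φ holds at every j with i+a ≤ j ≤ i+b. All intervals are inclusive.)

Evaluate at each i in [0,7]:
  i=0: ✗ (fails at j=2)
  i=1: ✗ (fails at j=2)
  i=2: ✗ (fails at j=2)
  i=3: ✗ (fails at j=3)
  i=4: ✗ (fails at j=5)
  i=5: ✗ (fails at j=5)
  i=6: ✗ (fails at j=6)
  i=7: ✗ (fails at j=7)
Positions where it holds: {} → 0.

0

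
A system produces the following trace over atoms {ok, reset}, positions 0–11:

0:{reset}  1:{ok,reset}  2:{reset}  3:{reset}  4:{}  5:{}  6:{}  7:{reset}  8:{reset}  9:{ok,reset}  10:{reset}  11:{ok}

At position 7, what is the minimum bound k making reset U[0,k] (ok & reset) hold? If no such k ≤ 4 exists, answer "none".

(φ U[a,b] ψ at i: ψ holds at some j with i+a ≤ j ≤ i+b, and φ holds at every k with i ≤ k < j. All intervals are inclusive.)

2

Need earliest j ≥ 7 with (ok & reset), and reset at every k in [7,j-1].
  j=7: rhs fails.
  j=8: rhs fails.
  j=9: rhs holds; lhs holds on [7,8]. k = 2.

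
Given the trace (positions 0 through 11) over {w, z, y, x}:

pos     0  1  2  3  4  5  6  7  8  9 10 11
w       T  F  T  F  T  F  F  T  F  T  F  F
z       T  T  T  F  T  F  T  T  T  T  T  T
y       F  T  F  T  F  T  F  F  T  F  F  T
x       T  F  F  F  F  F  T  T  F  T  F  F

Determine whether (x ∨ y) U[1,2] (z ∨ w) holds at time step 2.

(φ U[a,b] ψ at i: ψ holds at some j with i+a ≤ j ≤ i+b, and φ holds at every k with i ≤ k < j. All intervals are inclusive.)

False

Need some j in [3,4] with (z ∨ w), and (x ∨ y) at every k in [2,j-1].
  j=3: (z ∨ w) false.
  j=4: (z ∨ w) holds, but (x ∨ y) fails at k=2 → not this j.
No j in the window works → until fails.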